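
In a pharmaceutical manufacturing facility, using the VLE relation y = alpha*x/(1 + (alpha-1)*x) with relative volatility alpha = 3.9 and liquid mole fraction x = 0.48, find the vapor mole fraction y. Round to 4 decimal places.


y = alpha*x / (1 + (alpha-1)*x)
y = 3.9*0.48 / (1 + (3.9-1)*0.48)
y = 1.872 / (1 + 1.392)
y = 1.872 / 2.392
y = 0.7826


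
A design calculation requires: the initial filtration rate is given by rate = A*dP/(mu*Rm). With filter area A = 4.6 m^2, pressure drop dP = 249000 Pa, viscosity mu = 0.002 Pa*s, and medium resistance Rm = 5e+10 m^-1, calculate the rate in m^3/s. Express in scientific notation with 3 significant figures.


rate = A * dP / (mu * Rm)
rate = 4.6 * 249000 / (0.002 * 5e+10)
rate = 1145400.0 / 1.000e+08
rate = 1.15e-02 m^3/s


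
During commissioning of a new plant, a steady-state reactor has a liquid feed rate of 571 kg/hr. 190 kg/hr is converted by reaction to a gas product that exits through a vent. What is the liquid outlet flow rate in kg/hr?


Steady-state mass balance on the main outlet: F_out = F_in - F_removed
F_out = 571 - 190
F_out = 381 kg/hr


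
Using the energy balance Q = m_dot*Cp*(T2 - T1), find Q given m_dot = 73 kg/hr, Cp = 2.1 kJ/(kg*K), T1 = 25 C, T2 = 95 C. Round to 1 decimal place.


Q = m_dot * Cp * (T2 - T1)
Q = 73 * 2.1 * (95 - 25)
Q = 73 * 2.1 * 70
Q = 10731.0 kJ/hr


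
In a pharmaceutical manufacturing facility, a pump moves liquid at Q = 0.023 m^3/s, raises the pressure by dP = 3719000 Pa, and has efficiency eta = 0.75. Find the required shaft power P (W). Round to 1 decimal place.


P = Q * dP / eta
P = 0.023 * 3719000 / 0.75
P = 85537.0 / 0.75
P = 114049.3 W


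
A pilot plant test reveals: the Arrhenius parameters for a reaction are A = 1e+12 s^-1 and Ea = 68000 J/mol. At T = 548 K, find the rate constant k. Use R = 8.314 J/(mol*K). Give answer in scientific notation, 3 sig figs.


k = A * exp(-Ea/(R*T))
k = 1e+12 * exp(-68000 / (8.314 * 548))
k = 1e+12 * exp(-14.925137)
k = 3.30e+05


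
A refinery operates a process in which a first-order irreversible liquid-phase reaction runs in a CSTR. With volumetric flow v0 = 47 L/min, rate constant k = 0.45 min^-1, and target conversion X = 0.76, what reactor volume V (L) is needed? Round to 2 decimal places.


V = v0 * X / (k * (1 - X))
V = 47 * 0.76 / (0.45 * (1 - 0.76))
V = 35.72 / (0.45 * 0.24)
V = 35.72 / 0.108
V = 330.74 L


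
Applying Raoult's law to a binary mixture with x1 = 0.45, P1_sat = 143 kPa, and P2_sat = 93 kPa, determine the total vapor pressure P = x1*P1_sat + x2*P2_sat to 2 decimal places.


P = x1*P1_sat + x2*P2_sat
x2 = 1 - x1 = 1 - 0.45 = 0.55
P = 0.45*143 + 0.55*93
P = 64.35 + 51.15
P = 115.50 kPa


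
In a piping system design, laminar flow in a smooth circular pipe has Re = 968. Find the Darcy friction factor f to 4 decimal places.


f = 64 / Re
f = 64 / 968
f = 0.0661


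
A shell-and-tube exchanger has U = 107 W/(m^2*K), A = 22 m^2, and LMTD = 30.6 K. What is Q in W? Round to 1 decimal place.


Q = U * A * LMTD
Q = 107 * 22 * 30.6
Q = 72032.4 W


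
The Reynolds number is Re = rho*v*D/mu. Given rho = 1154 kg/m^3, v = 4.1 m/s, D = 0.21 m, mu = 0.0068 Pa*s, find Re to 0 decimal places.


Re = rho * v * D / mu
Re = 1154 * 4.1 * 0.21 / 0.0068
Re = 993.594 / 0.0068
Re = 146117


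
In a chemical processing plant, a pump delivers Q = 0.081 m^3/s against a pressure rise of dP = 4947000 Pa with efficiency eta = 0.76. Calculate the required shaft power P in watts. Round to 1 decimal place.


P = Q * dP / eta
P = 0.081 * 4947000 / 0.76
P = 400707.0 / 0.76
P = 527246.1 W


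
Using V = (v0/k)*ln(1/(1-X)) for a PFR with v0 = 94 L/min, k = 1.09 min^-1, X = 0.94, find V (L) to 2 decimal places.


V = (v0/k) * ln(1/(1-X))
V = (94/1.09) * ln(1/(1-0.94))
V = 86.238532 * ln(16.666667)
V = 86.238532 * 2.813411
V = 242.62 L


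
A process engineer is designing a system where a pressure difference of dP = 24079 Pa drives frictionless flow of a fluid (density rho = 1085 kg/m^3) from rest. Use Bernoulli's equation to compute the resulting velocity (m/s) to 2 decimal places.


v = sqrt(2*dP/rho)
v = sqrt(2*24079/1085)
v = sqrt(44.385253)
v = 6.66 m/s


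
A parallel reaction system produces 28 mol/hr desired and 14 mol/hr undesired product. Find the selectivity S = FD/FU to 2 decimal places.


S = desired product rate / undesired product rate
S = 28 / 14
S = 2.00


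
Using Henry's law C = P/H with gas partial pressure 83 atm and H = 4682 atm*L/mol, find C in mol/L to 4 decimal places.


C = P / H
C = 83 / 4682
C = 0.0177 mol/L


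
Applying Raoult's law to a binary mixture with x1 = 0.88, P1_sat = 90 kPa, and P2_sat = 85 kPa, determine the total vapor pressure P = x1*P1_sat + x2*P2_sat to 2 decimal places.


P = x1*P1_sat + x2*P2_sat
x2 = 1 - x1 = 1 - 0.88 = 0.12
P = 0.88*90 + 0.12*85
P = 79.2 + 10.2
P = 89.40 kPa


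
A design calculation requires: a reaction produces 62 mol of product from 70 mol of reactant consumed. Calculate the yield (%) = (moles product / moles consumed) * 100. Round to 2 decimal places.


Yield = (moles product / moles consumed) * 100%
Yield = (62 / 70) * 100
Yield = 0.8857 * 100
Yield = 88.57%


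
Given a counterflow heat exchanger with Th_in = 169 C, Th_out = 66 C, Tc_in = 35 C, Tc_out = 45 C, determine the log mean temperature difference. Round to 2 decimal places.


dT1 = Th_in - Tc_out = 169 - 45 = 124
dT2 = Th_out - Tc_in = 66 - 35 = 31
LMTD = (dT1 - dT2) / ln(dT1/dT2)
LMTD = (124 - 31) / ln(124/31)
LMTD = 67.09 K


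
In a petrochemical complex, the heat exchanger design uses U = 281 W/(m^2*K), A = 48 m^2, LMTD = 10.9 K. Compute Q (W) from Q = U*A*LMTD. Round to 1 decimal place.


Q = U * A * LMTD
Q = 281 * 48 * 10.9
Q = 147019.2 W


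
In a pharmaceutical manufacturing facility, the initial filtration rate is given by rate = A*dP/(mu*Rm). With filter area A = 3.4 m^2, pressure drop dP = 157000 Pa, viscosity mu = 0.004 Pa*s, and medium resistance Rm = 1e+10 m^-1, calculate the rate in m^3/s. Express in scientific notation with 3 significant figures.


rate = A * dP / (mu * Rm)
rate = 3.4 * 157000 / (0.004 * 1e+10)
rate = 533800.0 / 4.000e+07
rate = 1.33e-02 m^3/s


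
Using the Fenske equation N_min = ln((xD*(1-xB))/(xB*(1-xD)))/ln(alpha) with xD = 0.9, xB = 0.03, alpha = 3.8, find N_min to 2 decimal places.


N_min = ln((xD*(1-xB))/(xB*(1-xD))) / ln(alpha)
Numerator inside ln: 0.873 / 0.003 = 291.0
ln(291.0) = 5.673323
ln(alpha) = ln(3.8) = 1.335001
N_min = 5.673323 / 1.335001 = 4.25


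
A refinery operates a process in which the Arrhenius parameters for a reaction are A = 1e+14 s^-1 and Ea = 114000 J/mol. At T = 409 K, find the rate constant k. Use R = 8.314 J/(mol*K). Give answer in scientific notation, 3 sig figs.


k = A * exp(-Ea/(R*T))
k = 1e+14 * exp(-114000 / (8.314 * 409))
k = 1e+14 * exp(-33.525211)
k = 2.76e-01


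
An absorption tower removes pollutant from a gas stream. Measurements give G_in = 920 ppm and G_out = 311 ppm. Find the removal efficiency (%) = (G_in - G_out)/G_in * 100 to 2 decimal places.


Efficiency = (G_in - G_out) / G_in * 100%
Efficiency = (920 - 311) / 920 * 100
Efficiency = 609 / 920 * 100
Efficiency = 66.20%


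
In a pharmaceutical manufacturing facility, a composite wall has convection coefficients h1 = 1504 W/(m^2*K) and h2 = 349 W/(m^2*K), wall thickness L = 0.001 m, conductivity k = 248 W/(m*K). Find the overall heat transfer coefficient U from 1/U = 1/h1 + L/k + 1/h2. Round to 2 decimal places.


1/U = 1/h1 + L/k + 1/h2
1/U = 1/1504 + 0.001/248 + 1/349
1/U = 0.0006648936 + 4.0323e-06 + 0.0028653295
1/U = 0.0035342554
U = 282.95 W/(m^2*K)


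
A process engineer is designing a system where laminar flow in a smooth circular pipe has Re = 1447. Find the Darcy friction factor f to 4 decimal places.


f = 64 / Re
f = 64 / 1447
f = 0.0442


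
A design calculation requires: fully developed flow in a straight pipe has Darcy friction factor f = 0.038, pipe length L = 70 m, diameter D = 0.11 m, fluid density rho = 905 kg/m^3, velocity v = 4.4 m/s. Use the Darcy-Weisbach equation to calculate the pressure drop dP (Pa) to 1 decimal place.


dP = f * (L/D) * (rho*v^2/2)
dP = 0.038 * (70/0.11) * (905*4.4^2/2)
L/D = 636.36363636
rho*v^2/2 = 905*19.36/2 = 8760.4
dP = 0.038 * 636.36363636 * 8760.4
dP = 211842.4 Pa


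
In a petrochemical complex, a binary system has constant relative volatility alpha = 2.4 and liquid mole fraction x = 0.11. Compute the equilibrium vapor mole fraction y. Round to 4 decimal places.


y = alpha*x / (1 + (alpha-1)*x)
y = 2.4*0.11 / (1 + (2.4-1)*0.11)
y = 0.264 / (1 + 0.154)
y = 0.264 / 1.154
y = 0.2288


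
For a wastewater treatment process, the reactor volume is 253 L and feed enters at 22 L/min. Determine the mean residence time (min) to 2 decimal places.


tau = V / v0
tau = 253 / 22
tau = 11.50 min


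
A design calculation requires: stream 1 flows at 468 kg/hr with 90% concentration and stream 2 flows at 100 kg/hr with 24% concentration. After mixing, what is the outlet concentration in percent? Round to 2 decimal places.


Mass balance on solute: F1*x1 + F2*x2 = F3*x3
F3 = F1 + F2 = 468 + 100 = 568 kg/hr
x3 = (F1*x1 + F2*x2)/F3
x3 = (468*0.9 + 100*0.24) / 568
x3 = 78.38%


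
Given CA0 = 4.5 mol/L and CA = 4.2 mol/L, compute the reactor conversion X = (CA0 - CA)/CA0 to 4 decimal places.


X = (CA0 - CA) / CA0
X = (4.5 - 4.2) / 4.5
X = 0.3 / 4.5
X = 0.0667


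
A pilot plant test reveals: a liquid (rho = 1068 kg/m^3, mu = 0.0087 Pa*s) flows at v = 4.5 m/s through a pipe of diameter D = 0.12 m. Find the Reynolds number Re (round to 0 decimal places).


Re = rho * v * D / mu
Re = 1068 * 4.5 * 0.12 / 0.0087
Re = 576.72 / 0.0087
Re = 66290


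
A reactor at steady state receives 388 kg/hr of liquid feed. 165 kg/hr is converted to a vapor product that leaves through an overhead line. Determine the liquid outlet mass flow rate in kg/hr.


Steady-state mass balance on the main outlet: F_out = F_in - F_removed
F_out = 388 - 165
F_out = 223 kg/hr


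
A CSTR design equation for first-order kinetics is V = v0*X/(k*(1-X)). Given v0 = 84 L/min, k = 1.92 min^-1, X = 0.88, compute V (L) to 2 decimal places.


V = v0 * X / (k * (1 - X))
V = 84 * 0.88 / (1.92 * (1 - 0.88))
V = 73.92 / (1.92 * 0.12)
V = 73.92 / 0.2304
V = 320.83 L


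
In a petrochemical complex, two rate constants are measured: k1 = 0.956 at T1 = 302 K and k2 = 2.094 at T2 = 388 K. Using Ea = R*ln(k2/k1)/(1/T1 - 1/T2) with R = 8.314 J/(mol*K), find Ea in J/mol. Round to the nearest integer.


Ea = R * ln(k2/k1) / (1/T1 - 1/T2)
ln(k2/k1) = ln(2.094/0.956) = 0.7840735
1/T1 - 1/T2 = 1/302 - 1/388 = 0.000733938691
Ea = 8.314 * 0.7840735 / 0.000733938691
Ea = 8882 J/mol


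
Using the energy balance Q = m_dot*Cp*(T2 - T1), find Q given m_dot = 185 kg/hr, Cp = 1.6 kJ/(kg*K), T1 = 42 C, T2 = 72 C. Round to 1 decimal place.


Q = m_dot * Cp * (T2 - T1)
Q = 185 * 1.6 * (72 - 42)
Q = 185 * 1.6 * 30
Q = 8880.0 kJ/hr


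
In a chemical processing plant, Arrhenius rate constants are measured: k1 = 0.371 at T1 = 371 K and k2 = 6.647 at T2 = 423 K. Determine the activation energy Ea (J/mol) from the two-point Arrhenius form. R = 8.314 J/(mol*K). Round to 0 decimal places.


Ea = R * ln(k2/k1) / (1/T1 - 1/T2)
ln(k2/k1) = ln(6.647/0.371) = 2.8857188
1/T1 - 1/T2 = 1/371 - 1/423 = 0.000331351596
Ea = 8.314 * 2.8857188 / 0.000331351596
Ea = 72406 J/mol


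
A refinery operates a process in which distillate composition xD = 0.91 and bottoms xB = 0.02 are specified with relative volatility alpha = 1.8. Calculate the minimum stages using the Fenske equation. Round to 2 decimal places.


N_min = ln((xD*(1-xB))/(xB*(1-xD))) / ln(alpha)
Numerator inside ln: 0.8918 / 0.0018 = 495.444444
ln(495.444444) = 6.205455
ln(alpha) = ln(1.8) = 0.587787
N_min = 6.205455 / 0.587787 = 10.56


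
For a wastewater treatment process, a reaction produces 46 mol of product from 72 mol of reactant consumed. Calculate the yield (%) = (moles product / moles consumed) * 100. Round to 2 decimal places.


Yield = (moles product / moles consumed) * 100%
Yield = (46 / 72) * 100
Yield = 0.6389 * 100
Yield = 63.89%


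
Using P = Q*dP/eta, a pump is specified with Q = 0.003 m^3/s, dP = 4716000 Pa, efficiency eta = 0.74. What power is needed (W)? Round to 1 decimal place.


P = Q * dP / eta
P = 0.003 * 4716000 / 0.74
P = 14148.0 / 0.74
P = 19118.9 W


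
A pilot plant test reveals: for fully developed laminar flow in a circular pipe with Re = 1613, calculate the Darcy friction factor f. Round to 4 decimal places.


f = 64 / Re
f = 64 / 1613
f = 0.0397


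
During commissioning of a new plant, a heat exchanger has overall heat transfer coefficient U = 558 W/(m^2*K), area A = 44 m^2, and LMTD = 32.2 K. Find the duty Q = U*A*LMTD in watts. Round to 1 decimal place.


Q = U * A * LMTD
Q = 558 * 44 * 32.2
Q = 790574.4 W


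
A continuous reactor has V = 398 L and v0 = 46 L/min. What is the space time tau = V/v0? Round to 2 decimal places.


tau = V / v0
tau = 398 / 46
tau = 8.65 min


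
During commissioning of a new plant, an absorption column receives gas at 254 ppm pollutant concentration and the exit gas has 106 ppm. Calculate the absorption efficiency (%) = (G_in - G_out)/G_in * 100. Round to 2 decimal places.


Efficiency = (G_in - G_out) / G_in * 100%
Efficiency = (254 - 106) / 254 * 100
Efficiency = 148 / 254 * 100
Efficiency = 58.27%


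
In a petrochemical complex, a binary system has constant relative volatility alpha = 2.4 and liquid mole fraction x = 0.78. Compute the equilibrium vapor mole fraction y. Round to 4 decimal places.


y = alpha*x / (1 + (alpha-1)*x)
y = 2.4*0.78 / (1 + (2.4-1)*0.78)
y = 1.872 / (1 + 1.092)
y = 1.872 / 2.092
y = 0.8948


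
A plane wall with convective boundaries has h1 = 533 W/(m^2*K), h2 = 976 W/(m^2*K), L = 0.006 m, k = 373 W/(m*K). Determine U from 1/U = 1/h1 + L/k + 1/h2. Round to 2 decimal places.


1/U = 1/h1 + L/k + 1/h2
1/U = 1/533 + 0.006/373 + 1/976
1/U = 0.0018761726 + 1.60858e-05 + 0.0010245902
1/U = 0.0029168486
U = 342.84 W/(m^2*K)


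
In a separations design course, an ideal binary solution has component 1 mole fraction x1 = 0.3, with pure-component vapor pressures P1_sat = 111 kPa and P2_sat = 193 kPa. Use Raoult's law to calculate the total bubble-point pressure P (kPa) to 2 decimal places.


P = x1*P1_sat + x2*P2_sat
x2 = 1 - x1 = 1 - 0.3 = 0.7
P = 0.3*111 + 0.7*193
P = 33.3 + 135.1
P = 168.40 kPa


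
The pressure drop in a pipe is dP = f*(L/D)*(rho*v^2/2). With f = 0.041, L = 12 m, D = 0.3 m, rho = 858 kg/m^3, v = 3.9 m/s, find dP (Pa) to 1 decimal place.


dP = f * (L/D) * (rho*v^2/2)
dP = 0.041 * (12/0.3) * (858*3.9^2/2)
L/D = 40.0
rho*v^2/2 = 858*15.21/2 = 6525.09
dP = 0.041 * 40.0 * 6525.09
dP = 10701.1 Pa


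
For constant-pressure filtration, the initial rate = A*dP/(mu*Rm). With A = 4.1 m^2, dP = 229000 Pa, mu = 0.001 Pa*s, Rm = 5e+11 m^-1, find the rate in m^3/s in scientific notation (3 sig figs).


rate = A * dP / (mu * Rm)
rate = 4.1 * 229000 / (0.001 * 5e+11)
rate = 938900.0 / 5.000e+08
rate = 1.88e-03 m^3/s


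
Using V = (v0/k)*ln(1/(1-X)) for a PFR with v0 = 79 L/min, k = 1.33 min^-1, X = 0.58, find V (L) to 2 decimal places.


V = (v0/k) * ln(1/(1-X))
V = (79/1.33) * ln(1/(1-0.58))
V = 59.398496 * ln(2.380952)
V = 59.398496 * 0.8675
V = 51.53 L


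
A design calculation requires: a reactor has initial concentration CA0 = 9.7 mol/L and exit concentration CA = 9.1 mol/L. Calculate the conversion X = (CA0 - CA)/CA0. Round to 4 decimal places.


X = (CA0 - CA) / CA0
X = (9.7 - 9.1) / 9.7
X = 0.6 / 9.7
X = 0.0619


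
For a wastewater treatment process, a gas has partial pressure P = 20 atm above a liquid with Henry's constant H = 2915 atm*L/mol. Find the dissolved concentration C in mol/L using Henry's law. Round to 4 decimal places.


C = P / H
C = 20 / 2915
C = 0.0069 mol/L


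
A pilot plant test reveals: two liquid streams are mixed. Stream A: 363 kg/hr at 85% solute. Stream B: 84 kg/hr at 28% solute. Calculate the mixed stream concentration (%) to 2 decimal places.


Mass balance on solute: F1*x1 + F2*x2 = F3*x3
F3 = F1 + F2 = 363 + 84 = 447 kg/hr
x3 = (F1*x1 + F2*x2)/F3
x3 = (363*0.85 + 84*0.28) / 447
x3 = 74.29%


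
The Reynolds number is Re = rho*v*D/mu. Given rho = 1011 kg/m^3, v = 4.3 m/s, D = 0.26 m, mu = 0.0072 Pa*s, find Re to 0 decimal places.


Re = rho * v * D / mu
Re = 1011 * 4.3 * 0.26 / 0.0072
Re = 1130.298 / 0.0072
Re = 156986


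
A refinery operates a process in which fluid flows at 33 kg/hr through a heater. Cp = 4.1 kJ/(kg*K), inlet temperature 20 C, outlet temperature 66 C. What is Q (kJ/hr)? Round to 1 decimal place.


Q = m_dot * Cp * (T2 - T1)
Q = 33 * 4.1 * (66 - 20)
Q = 33 * 4.1 * 46
Q = 6223.8 kJ/hr


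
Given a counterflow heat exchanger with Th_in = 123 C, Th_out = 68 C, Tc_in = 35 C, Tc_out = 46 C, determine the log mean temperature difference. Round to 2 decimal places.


dT1 = Th_in - Tc_out = 123 - 46 = 77
dT2 = Th_out - Tc_in = 68 - 35 = 33
LMTD = (dT1 - dT2) / ln(dT1/dT2)
LMTD = (77 - 33) / ln(77/33)
LMTD = 51.93 K


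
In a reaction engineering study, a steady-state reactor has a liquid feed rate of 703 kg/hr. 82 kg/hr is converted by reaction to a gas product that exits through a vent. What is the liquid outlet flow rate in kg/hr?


Steady-state mass balance on the main outlet: F_out = F_in - F_removed
F_out = 703 - 82
F_out = 621 kg/hr


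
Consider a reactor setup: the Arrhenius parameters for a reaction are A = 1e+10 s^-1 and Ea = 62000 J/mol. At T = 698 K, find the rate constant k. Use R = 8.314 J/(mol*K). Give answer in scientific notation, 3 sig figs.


k = A * exp(-Ea/(R*T))
k = 1e+10 * exp(-62000 / (8.314 * 698))
k = 1e+10 * exp(-10.683812)
k = 2.29e+05


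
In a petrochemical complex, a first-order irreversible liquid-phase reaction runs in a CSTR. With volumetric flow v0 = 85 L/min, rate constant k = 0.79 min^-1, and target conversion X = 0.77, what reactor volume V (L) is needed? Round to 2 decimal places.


V = v0 * X / (k * (1 - X))
V = 85 * 0.77 / (0.79 * (1 - 0.77))
V = 65.45 / (0.79 * 0.23)
V = 65.45 / 0.1817
V = 360.21 L


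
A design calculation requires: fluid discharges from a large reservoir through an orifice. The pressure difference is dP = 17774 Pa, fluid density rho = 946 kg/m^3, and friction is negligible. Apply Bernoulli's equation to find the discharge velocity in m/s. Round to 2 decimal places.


v = sqrt(2*dP/rho)
v = sqrt(2*17774/946)
v = sqrt(37.577167)
v = 6.13 m/s


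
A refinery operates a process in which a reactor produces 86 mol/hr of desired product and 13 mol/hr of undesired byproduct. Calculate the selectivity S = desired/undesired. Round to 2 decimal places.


S = desired product rate / undesired product rate
S = 86 / 13
S = 6.62


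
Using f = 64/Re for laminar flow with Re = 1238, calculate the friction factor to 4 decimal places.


f = 64 / Re
f = 64 / 1238
f = 0.0517


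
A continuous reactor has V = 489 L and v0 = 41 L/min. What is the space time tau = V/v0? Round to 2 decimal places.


tau = V / v0
tau = 489 / 41
tau = 11.93 min


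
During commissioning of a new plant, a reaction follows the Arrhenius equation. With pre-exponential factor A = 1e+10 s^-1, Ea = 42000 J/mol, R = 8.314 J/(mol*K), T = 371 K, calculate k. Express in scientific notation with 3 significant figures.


k = A * exp(-Ea/(R*T))
k = 1e+10 * exp(-42000 / (8.314 * 371))
k = 1e+10 * exp(-13.616496)
k = 1.22e+04


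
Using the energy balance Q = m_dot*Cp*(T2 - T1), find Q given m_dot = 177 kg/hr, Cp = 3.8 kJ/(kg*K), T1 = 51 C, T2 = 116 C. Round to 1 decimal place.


Q = m_dot * Cp * (T2 - T1)
Q = 177 * 3.8 * (116 - 51)
Q = 177 * 3.8 * 65
Q = 43719.0 kJ/hr


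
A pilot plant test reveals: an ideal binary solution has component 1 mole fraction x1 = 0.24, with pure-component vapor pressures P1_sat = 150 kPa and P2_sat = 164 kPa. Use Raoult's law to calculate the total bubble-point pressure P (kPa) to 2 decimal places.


P = x1*P1_sat + x2*P2_sat
x2 = 1 - x1 = 1 - 0.24 = 0.76
P = 0.24*150 + 0.76*164
P = 36.0 + 124.64
P = 160.64 kPa


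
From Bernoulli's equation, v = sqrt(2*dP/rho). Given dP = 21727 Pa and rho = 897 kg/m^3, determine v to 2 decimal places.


v = sqrt(2*dP/rho)
v = sqrt(2*21727/897)
v = sqrt(48.443701)
v = 6.96 m/s


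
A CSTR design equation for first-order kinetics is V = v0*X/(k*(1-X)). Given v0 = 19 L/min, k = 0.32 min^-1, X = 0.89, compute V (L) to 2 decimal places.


V = v0 * X / (k * (1 - X))
V = 19 * 0.89 / (0.32 * (1 - 0.89))
V = 16.91 / (0.32 * 0.11)
V = 16.91 / 0.0352
V = 480.40 L


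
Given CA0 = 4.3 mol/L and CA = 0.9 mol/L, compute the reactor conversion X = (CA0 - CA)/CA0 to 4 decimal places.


X = (CA0 - CA) / CA0
X = (4.3 - 0.9) / 4.3
X = 3.4 / 4.3
X = 0.7907


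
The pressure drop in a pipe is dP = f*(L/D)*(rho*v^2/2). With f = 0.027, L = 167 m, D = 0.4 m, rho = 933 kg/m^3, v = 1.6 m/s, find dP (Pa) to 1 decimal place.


dP = f * (L/D) * (rho*v^2/2)
dP = 0.027 * (167/0.4) * (933*1.6^2/2)
L/D = 417.5
rho*v^2/2 = 933*2.56/2 = 1194.24
dP = 0.027 * 417.5 * 1194.24
dP = 13462.1 Pa


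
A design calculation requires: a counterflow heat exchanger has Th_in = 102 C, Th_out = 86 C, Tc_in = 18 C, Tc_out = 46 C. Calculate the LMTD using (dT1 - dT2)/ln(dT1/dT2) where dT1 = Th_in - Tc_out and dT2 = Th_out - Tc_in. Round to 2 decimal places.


dT1 = Th_in - Tc_out = 102 - 46 = 56
dT2 = Th_out - Tc_in = 86 - 18 = 68
LMTD = (dT1 - dT2) / ln(dT1/dT2)
LMTD = (56 - 68) / ln(56/68)
LMTD = 61.81 K


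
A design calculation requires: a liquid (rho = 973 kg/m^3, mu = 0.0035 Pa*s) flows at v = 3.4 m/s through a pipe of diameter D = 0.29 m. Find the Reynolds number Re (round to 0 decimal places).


Re = rho * v * D / mu
Re = 973 * 3.4 * 0.29 / 0.0035
Re = 959.378 / 0.0035
Re = 274108


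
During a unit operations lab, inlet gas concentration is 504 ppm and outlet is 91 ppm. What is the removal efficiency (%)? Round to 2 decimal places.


Efficiency = (G_in - G_out) / G_in * 100%
Efficiency = (504 - 91) / 504 * 100
Efficiency = 413 / 504 * 100
Efficiency = 81.94%


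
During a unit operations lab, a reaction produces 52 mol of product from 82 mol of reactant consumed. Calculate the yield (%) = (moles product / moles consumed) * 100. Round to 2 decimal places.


Yield = (moles product / moles consumed) * 100%
Yield = (52 / 82) * 100
Yield = 0.6341 * 100
Yield = 63.41%


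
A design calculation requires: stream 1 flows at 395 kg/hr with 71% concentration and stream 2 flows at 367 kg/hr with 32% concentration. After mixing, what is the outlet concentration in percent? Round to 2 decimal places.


Mass balance on solute: F1*x1 + F2*x2 = F3*x3
F3 = F1 + F2 = 395 + 367 = 762 kg/hr
x3 = (F1*x1 + F2*x2)/F3
x3 = (395*0.71 + 367*0.32) / 762
x3 = 52.22%


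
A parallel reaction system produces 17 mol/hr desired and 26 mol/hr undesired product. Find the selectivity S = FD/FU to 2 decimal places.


S = desired product rate / undesired product rate
S = 17 / 26
S = 0.65


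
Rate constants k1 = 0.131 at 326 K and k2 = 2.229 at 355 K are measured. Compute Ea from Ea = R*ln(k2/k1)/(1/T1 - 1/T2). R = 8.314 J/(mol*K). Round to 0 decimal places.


Ea = R * ln(k2/k1) / (1/T1 - 1/T2)
ln(k2/k1) = ln(2.229/0.131) = 2.834111
1/T1 - 1/T2 = 1/326 - 1/355 = 0.000250583254
Ea = 8.314 * 2.834111 / 0.000250583254
Ea = 94032 J/mol


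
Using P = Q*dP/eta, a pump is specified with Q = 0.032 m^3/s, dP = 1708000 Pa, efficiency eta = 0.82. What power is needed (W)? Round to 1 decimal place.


P = Q * dP / eta
P = 0.032 * 1708000 / 0.82
P = 54656.0 / 0.82
P = 66653.7 W


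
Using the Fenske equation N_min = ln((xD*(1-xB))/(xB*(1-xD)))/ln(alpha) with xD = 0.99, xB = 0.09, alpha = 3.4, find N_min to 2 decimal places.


N_min = ln((xD*(1-xB))/(xB*(1-xD))) / ln(alpha)
Numerator inside ln: 0.9009 / 0.0009 = 1001.0
ln(1001.0) = 6.908755
ln(alpha) = ln(3.4) = 1.223775
N_min = 6.908755 / 1.223775 = 5.65


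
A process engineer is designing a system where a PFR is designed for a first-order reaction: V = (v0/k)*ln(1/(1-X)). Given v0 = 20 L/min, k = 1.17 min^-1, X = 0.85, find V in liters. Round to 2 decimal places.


V = (v0/k) * ln(1/(1-X))
V = (20/1.17) * ln(1/(1-0.85))
V = 17.094017 * ln(6.666667)
V = 17.094017 * 1.89712
V = 32.43 L


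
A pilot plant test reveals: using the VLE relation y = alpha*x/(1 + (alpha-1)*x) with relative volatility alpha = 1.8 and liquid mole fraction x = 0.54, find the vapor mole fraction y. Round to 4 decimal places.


y = alpha*x / (1 + (alpha-1)*x)
y = 1.8*0.54 / (1 + (1.8-1)*0.54)
y = 0.972 / (1 + 0.432)
y = 0.972 / 1.432
y = 0.6788


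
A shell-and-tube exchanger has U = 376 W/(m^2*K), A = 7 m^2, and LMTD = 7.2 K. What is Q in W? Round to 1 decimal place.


Q = U * A * LMTD
Q = 376 * 7 * 7.2
Q = 18950.4 W


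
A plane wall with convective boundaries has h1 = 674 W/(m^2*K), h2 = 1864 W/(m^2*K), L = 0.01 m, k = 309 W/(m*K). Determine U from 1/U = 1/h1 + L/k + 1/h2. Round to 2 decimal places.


1/U = 1/h1 + L/k + 1/h2
1/U = 1/674 + 0.01/309 + 1/1864
1/U = 0.0014836795 + 3.23625e-05 + 0.0005364807
1/U = 0.0020525227
U = 487.21 W/(m^2*K)


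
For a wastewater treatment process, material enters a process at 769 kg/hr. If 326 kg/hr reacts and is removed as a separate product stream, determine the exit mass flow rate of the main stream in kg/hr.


Steady-state mass balance on the main outlet: F_out = F_in - F_removed
F_out = 769 - 326
F_out = 443 kg/hr


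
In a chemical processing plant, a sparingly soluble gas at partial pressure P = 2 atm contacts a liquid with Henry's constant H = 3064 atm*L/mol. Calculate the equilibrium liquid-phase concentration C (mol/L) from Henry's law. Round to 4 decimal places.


C = P / H
C = 2 / 3064
C = 0.0007 mol/L


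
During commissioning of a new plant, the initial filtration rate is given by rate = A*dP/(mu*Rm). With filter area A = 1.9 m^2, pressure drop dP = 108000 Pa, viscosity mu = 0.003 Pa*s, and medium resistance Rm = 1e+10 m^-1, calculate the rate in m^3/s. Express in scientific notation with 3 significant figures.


rate = A * dP / (mu * Rm)
rate = 1.9 * 108000 / (0.003 * 1e+10)
rate = 205200.0 / 3.000e+07
rate = 6.84e-03 m^3/s


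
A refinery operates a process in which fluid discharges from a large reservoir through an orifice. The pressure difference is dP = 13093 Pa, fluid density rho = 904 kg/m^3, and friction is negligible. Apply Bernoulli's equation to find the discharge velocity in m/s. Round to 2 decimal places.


v = sqrt(2*dP/rho)
v = sqrt(2*13093/904)
v = sqrt(28.966814)
v = 5.38 m/s


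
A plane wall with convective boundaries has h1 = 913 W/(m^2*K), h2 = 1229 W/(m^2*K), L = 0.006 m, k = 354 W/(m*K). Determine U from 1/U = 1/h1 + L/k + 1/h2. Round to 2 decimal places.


1/U = 1/h1 + L/k + 1/h2
1/U = 1/913 + 0.006/354 + 1/1229
1/U = 0.0010952903 + 1.69492e-05 + 0.0008136697
1/U = 0.0019259092
U = 519.24 W/(m^2*K)


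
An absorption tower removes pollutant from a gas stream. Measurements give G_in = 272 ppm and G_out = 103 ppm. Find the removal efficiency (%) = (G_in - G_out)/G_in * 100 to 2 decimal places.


Efficiency = (G_in - G_out) / G_in * 100%
Efficiency = (272 - 103) / 272 * 100
Efficiency = 169 / 272 * 100
Efficiency = 62.13%


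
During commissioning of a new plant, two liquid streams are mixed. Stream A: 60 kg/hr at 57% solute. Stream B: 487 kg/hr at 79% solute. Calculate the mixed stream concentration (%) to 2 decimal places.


Mass balance on solute: F1*x1 + F2*x2 = F3*x3
F3 = F1 + F2 = 60 + 487 = 547 kg/hr
x3 = (F1*x1 + F2*x2)/F3
x3 = (60*0.57 + 487*0.79) / 547
x3 = 76.59%


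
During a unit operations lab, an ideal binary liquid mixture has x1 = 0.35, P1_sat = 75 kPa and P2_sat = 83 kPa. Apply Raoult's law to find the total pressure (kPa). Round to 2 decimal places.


P = x1*P1_sat + x2*P2_sat
x2 = 1 - x1 = 1 - 0.35 = 0.65
P = 0.35*75 + 0.65*83
P = 26.25 + 53.95
P = 80.20 kPa


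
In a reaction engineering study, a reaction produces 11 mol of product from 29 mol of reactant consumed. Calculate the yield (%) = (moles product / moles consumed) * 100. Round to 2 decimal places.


Yield = (moles product / moles consumed) * 100%
Yield = (11 / 29) * 100
Yield = 0.3793 * 100
Yield = 37.93%


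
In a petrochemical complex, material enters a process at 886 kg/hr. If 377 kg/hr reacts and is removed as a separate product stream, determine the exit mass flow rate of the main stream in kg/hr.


Steady-state mass balance on the main outlet: F_out = F_in - F_removed
F_out = 886 - 377
F_out = 509 kg/hr


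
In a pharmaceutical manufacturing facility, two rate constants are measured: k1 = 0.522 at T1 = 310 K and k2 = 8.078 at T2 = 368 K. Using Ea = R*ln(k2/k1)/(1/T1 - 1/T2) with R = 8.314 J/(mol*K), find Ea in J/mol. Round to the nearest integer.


Ea = R * ln(k2/k1) / (1/T1 - 1/T2)
ln(k2/k1) = ln(8.078/0.522) = 2.739232
1/T1 - 1/T2 = 1/310 - 1/368 = 0.000508415147
Ea = 8.314 * 2.739232 / 0.000508415147
Ea = 44794 J/mol


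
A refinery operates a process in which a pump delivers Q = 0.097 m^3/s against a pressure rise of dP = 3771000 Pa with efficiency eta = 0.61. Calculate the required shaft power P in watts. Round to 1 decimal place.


P = Q * dP / eta
P = 0.097 * 3771000 / 0.61
P = 365787.0 / 0.61
P = 599650.8 W


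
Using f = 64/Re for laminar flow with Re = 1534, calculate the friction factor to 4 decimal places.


f = 64 / Re
f = 64 / 1534
f = 0.0417


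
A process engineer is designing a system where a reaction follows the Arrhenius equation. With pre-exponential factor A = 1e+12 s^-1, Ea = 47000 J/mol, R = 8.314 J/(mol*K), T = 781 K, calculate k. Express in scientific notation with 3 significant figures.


k = A * exp(-Ea/(R*T))
k = 1e+12 * exp(-47000 / (8.314 * 781))
k = 1e+12 * exp(-7.238304)
k = 7.19e+08


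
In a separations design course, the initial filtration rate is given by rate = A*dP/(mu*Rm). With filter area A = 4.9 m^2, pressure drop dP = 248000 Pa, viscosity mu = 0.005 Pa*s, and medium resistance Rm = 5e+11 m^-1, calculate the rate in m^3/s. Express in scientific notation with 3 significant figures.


rate = A * dP / (mu * Rm)
rate = 4.9 * 248000 / (0.005 * 5e+11)
rate = 1215200.0 / 2.500e+09
rate = 4.86e-04 m^3/s


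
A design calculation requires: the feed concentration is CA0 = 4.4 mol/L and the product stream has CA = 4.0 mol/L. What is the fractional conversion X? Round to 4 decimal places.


X = (CA0 - CA) / CA0
X = (4.4 - 4.0) / 4.4
X = 0.4 / 4.4
X = 0.0909


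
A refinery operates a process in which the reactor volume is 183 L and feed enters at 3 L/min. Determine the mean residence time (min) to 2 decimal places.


tau = V / v0
tau = 183 / 3
tau = 61.00 min


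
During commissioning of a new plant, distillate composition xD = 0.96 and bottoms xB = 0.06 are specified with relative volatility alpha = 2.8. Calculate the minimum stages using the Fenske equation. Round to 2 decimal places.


N_min = ln((xD*(1-xB))/(xB*(1-xD))) / ln(alpha)
Numerator inside ln: 0.9024 / 0.0024 = 376.0
ln(376.0) = 5.929589
ln(alpha) = ln(2.8) = 1.029619
N_min = 5.929589 / 1.029619 = 5.76


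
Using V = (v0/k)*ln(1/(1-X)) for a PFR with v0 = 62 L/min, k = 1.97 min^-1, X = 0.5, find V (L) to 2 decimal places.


V = (v0/k) * ln(1/(1-X))
V = (62/1.97) * ln(1/(1-0.5))
V = 31.472081 * ln(2.0)
V = 31.472081 * 0.693147
V = 21.81 L


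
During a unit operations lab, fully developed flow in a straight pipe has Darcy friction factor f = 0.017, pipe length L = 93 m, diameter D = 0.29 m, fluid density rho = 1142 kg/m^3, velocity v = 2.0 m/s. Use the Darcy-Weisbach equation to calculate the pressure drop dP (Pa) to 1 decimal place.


dP = f * (L/D) * (rho*v^2/2)
dP = 0.017 * (93/0.29) * (1142*2.0^2/2)
L/D = 320.68965517
rho*v^2/2 = 1142*4.0/2 = 2284.0
dP = 0.017 * 320.68965517 * 2284.0
dP = 12451.7 Pa


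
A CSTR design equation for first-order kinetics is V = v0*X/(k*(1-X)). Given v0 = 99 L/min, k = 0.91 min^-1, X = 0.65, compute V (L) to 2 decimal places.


V = v0 * X / (k * (1 - X))
V = 99 * 0.65 / (0.91 * (1 - 0.65))
V = 64.35 / (0.91 * 0.35)
V = 64.35 / 0.3185
V = 202.04 L


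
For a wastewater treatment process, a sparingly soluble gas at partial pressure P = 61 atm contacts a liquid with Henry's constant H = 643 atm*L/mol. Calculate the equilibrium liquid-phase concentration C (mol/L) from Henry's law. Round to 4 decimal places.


C = P / H
C = 61 / 643
C = 0.0949 mol/L


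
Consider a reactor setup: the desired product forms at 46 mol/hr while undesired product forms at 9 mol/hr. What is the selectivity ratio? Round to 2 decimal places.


S = desired product rate / undesired product rate
S = 46 / 9
S = 5.11


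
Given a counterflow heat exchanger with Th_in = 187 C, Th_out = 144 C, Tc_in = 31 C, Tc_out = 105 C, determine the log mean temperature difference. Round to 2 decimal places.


dT1 = Th_in - Tc_out = 187 - 105 = 82
dT2 = Th_out - Tc_in = 144 - 31 = 113
LMTD = (dT1 - dT2) / ln(dT1/dT2)
LMTD = (82 - 113) / ln(82/113)
LMTD = 96.67 K


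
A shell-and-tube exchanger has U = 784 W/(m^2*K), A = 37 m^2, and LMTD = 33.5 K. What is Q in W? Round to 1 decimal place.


Q = U * A * LMTD
Q = 784 * 37 * 33.5
Q = 971768.0 W


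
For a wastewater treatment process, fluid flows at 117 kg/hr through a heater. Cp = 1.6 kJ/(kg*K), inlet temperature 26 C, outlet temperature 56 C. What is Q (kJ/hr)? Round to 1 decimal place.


Q = m_dot * Cp * (T2 - T1)
Q = 117 * 1.6 * (56 - 26)
Q = 117 * 1.6 * 30
Q = 5616.0 kJ/hr


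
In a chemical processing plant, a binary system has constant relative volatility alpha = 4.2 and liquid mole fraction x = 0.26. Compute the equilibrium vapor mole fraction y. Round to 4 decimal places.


y = alpha*x / (1 + (alpha-1)*x)
y = 4.2*0.26 / (1 + (4.2-1)*0.26)
y = 1.092 / (1 + 0.832)
y = 1.092 / 1.832
y = 0.5961


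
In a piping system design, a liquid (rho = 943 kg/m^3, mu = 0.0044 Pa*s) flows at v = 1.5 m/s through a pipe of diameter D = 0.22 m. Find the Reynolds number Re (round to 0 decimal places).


Re = rho * v * D / mu
Re = 943 * 1.5 * 0.22 / 0.0044
Re = 311.19 / 0.0044
Re = 70725


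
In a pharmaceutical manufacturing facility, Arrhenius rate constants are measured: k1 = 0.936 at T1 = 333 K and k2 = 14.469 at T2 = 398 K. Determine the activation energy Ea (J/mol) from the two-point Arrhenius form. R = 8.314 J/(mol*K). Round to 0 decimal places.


Ea = R * ln(k2/k1) / (1/T1 - 1/T2)
ln(k2/k1) = ln(14.469/0.936) = 2.7381482
1/T1 - 1/T2 = 1/333 - 1/398 = 0.000490440189
Ea = 8.314 * 2.7381482 / 0.000490440189
Ea = 46417 J/mol


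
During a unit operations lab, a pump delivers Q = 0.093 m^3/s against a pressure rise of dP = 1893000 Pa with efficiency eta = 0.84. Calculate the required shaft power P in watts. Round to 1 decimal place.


P = Q * dP / eta
P = 0.093 * 1893000 / 0.84
P = 176049.0 / 0.84
P = 209582.1 W


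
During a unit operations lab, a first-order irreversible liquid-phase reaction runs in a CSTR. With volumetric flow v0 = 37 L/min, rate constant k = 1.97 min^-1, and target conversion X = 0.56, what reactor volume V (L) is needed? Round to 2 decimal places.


V = v0 * X / (k * (1 - X))
V = 37 * 0.56 / (1.97 * (1 - 0.56))
V = 20.72 / (1.97 * 0.44)
V = 20.72 / 0.8668
V = 23.90 L


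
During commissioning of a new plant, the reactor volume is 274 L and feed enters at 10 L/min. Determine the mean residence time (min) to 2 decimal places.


tau = V / v0
tau = 274 / 10
tau = 27.40 min


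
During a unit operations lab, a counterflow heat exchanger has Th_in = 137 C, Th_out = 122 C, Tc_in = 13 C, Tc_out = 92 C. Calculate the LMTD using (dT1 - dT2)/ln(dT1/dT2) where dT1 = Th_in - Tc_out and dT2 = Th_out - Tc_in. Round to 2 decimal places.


dT1 = Th_in - Tc_out = 137 - 92 = 45
dT2 = Th_out - Tc_in = 122 - 13 = 109
LMTD = (dT1 - dT2) / ln(dT1/dT2)
LMTD = (45 - 109) / ln(45/109)
LMTD = 72.34 K


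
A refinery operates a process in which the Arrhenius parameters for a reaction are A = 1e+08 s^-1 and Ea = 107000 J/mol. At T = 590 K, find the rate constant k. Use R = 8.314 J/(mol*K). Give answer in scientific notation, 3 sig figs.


k = A * exp(-Ea/(R*T))
k = 1e+08 * exp(-107000 / (8.314 * 590))
k = 1e+08 * exp(-21.813319)
k = 3.36e-02


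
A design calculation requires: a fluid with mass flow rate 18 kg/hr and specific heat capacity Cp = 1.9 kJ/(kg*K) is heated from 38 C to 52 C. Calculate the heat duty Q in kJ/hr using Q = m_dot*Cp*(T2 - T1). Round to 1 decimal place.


Q = m_dot * Cp * (T2 - T1)
Q = 18 * 1.9 * (52 - 38)
Q = 18 * 1.9 * 14
Q = 478.8 kJ/hr


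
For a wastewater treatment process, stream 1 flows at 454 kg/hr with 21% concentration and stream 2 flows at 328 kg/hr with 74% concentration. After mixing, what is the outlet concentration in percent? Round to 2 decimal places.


Mass balance on solute: F1*x1 + F2*x2 = F3*x3
F3 = F1 + F2 = 454 + 328 = 782 kg/hr
x3 = (F1*x1 + F2*x2)/F3
x3 = (454*0.21 + 328*0.74) / 782
x3 = 43.23%


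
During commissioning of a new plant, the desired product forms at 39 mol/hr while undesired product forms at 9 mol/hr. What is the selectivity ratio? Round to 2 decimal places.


S = desired product rate / undesired product rate
S = 39 / 9
S = 4.33


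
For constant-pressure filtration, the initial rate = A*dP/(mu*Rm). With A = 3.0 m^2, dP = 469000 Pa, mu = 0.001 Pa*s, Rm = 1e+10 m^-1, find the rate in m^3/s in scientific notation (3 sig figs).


rate = A * dP / (mu * Rm)
rate = 3.0 * 469000 / (0.001 * 1e+10)
rate = 1407000.0 / 1.000e+07
rate = 1.41e-01 m^3/s


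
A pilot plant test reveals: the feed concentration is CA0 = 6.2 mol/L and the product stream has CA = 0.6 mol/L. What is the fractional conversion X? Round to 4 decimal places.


X = (CA0 - CA) / CA0
X = (6.2 - 0.6) / 6.2
X = 5.6 / 6.2
X = 0.9032


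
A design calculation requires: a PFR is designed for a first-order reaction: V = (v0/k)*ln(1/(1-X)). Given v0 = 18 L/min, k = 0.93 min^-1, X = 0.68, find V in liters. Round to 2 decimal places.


V = (v0/k) * ln(1/(1-X))
V = (18/0.93) * ln(1/(1-0.68))
V = 19.354839 * ln(3.125)
V = 19.354839 * 1.139434
V = 22.05 L


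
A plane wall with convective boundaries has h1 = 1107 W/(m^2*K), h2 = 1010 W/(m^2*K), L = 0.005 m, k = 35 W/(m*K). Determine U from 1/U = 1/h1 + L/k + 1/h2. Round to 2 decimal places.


1/U = 1/h1 + L/k + 1/h2
1/U = 1/1107 + 0.005/35 + 1/1010
1/U = 0.0009033424 + 0.0001428571 + 0.000990099
1/U = 0.0020362985
U = 491.09 W/(m^2*K)


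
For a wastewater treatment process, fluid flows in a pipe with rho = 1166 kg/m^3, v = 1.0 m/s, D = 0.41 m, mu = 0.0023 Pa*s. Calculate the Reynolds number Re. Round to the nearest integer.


Re = rho * v * D / mu
Re = 1166 * 1.0 * 0.41 / 0.0023
Re = 478.06 / 0.0023
Re = 207852


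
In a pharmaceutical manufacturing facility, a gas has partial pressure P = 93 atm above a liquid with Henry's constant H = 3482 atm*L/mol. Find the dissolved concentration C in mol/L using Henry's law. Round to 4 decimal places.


C = P / H
C = 93 / 3482
C = 0.0267 mol/L


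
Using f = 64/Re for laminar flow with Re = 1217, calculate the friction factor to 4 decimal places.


f = 64 / Re
f = 64 / 1217
f = 0.0526


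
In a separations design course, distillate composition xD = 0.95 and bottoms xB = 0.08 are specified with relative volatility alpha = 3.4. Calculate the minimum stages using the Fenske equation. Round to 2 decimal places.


N_min = ln((xD*(1-xB))/(xB*(1-xD))) / ln(alpha)
Numerator inside ln: 0.874 / 0.004 = 218.5
ln(218.5) = 5.386786
ln(alpha) = ln(3.4) = 1.223775
N_min = 5.386786 / 1.223775 = 4.40


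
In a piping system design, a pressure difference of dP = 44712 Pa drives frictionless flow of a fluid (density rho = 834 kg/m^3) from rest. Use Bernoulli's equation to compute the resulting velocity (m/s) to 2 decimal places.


v = sqrt(2*dP/rho)
v = sqrt(2*44712/834)
v = sqrt(107.223022)
v = 10.35 m/s
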